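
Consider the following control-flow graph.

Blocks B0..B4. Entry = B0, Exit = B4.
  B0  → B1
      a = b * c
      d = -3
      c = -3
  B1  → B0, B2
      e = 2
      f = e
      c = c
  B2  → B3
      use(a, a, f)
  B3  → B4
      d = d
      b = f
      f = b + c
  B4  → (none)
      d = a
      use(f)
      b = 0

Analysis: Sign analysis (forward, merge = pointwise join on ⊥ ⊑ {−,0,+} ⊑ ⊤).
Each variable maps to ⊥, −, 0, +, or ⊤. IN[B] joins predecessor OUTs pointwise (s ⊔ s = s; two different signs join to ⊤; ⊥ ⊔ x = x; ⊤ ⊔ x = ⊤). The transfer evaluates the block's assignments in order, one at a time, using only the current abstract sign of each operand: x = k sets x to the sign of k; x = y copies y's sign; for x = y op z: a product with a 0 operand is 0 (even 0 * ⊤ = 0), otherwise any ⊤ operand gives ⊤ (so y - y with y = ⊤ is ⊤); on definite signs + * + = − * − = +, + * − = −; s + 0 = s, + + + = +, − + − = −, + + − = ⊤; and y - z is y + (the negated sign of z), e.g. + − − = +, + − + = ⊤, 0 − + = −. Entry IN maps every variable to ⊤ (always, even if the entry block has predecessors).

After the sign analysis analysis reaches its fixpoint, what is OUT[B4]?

Fixpoint table:
  B0: | IN=(all ⊤) | OUT={c:-, d:-; rest ⊤}
  B1: | IN={c:-, d:-; rest ⊤} | OUT={c:-, d:-, e:+, f:+; rest ⊤}
  B2: | IN={c:-, d:-, e:+, f:+; rest ⊤} | OUT={c:-, d:-, e:+, f:+; rest ⊤}
  B3: | IN={c:-, d:-, e:+, f:+; rest ⊤} | OUT={b:+, c:-, d:-, e:+; rest ⊤}
  B4: | IN={b:+, c:-, d:-, e:+; rest ⊤} | OUT={b:0, c:-, e:+; rest ⊤}

Merge at B4: IN[B4] = OUT[B3] = {a: ⊤, b: +, c: -, d: -, e: +, f: ⊤}
Applying B4's transfer function to that IN value gives OUT[B4] (row B4 above).

Answer: {a: ⊤, b: 0, c: -, d: ⊤, e: +, f: ⊤}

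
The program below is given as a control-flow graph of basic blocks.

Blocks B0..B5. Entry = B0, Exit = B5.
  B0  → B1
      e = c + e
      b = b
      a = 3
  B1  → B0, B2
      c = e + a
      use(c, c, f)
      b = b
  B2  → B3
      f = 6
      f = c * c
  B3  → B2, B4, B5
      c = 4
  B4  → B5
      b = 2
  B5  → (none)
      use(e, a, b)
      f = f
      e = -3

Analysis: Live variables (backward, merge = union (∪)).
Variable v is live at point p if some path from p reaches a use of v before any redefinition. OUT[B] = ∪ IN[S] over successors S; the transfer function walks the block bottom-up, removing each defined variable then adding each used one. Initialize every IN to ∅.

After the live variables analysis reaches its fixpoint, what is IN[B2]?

Converged values:
  B0: | IN={b, c, e, f} | OUT={a, b, e, f}
  B1: | IN={a, b, e, f} | OUT={a, b, c, e, f}
  B2: | IN={a, b, c, e} | OUT={a, b, e, f}
  B3: | IN={a, b, e, f} | OUT={a, b, c, e, f}
  B4: | IN={a, e, f} | OUT={a, b, e, f}
  B5: | IN={a, b, e, f} | OUT={}

Merge at B2: OUT[B2] = IN[B3] = {a, b, e, f}
Applying B2's transfer function to that OUT value gives IN[B2] (row B2 above).

Answer: {a, b, c, e}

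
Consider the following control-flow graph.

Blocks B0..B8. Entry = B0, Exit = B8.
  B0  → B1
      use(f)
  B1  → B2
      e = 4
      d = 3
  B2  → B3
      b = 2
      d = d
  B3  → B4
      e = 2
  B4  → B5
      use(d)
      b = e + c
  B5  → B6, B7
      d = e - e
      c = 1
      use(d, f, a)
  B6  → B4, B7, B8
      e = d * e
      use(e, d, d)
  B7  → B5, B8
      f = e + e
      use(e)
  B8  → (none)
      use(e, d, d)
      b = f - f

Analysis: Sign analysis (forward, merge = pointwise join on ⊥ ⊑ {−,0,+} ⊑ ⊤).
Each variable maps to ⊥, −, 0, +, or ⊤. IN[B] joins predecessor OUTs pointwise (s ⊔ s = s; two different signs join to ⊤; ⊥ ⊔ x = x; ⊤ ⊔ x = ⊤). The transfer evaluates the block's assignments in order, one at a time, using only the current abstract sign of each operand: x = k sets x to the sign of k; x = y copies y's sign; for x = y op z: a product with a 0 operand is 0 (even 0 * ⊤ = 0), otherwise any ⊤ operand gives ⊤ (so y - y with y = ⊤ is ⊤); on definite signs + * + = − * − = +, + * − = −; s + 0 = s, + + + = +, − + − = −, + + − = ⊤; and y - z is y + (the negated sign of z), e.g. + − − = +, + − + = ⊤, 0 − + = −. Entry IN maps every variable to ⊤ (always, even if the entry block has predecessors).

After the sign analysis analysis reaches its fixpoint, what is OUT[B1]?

Fixpoint table:
  B0:  IN=(all ⊤)  OUT=(all ⊤)
  B1:  IN=(all ⊤)  OUT={d:+, e:+; rest ⊤}
  B2:  IN={d:+, e:+; rest ⊤}  OUT={b:+, d:+, e:+; rest ⊤}
  B3:  IN={b:+, d:+, e:+; rest ⊤}  OUT={b:+, d:+, e:+; rest ⊤}
  B4:  IN=(all ⊤)  OUT=(all ⊤)
  B5:  IN=(all ⊤)  OUT={c:+; rest ⊤}
  B6:  IN={c:+; rest ⊤}  OUT={c:+; rest ⊤}
  B7:  IN={c:+; rest ⊤}  OUT={c:+; rest ⊤}
  B8:  IN={c:+; rest ⊤}  OUT={c:+; rest ⊤}

Merge at B1: IN[B1] = OUT[B0] = {a: ⊤, b: ⊤, c: ⊤, d: ⊤, e: ⊤, f: ⊤}
Applying B1's transfer function to that IN value gives OUT[B1] (row B1 above).

Answer: {a: ⊤, b: ⊤, c: ⊤, d: +, e: +, f: ⊤}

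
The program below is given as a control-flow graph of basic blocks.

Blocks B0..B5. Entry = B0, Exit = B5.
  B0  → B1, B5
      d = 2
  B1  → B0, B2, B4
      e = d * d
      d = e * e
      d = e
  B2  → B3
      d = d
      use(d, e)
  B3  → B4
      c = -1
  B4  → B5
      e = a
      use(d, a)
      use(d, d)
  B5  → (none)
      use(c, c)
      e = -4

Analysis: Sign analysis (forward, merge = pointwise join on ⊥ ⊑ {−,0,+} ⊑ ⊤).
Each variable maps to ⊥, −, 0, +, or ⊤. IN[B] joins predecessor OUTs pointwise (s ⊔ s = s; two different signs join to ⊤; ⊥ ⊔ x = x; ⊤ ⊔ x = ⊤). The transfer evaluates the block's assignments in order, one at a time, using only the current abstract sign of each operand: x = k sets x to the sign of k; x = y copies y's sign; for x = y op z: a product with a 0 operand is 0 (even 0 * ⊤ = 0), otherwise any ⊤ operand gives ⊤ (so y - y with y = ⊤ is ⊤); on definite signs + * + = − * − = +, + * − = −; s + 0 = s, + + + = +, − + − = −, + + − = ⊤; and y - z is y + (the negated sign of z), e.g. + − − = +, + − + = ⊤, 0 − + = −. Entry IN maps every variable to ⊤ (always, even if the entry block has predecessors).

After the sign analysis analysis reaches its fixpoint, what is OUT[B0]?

Answer: {a: ⊤, b: ⊤, c: ⊤, d: +, e: ⊤, f: ⊤}

Derivation:
Fixpoint table:
  B0:   IN=(all ⊤)   OUT={d:+; rest ⊤}
  B1:   IN={d:+; rest ⊤}   OUT={d:+, e:+; rest ⊤}
  B2:   IN={d:+, e:+; rest ⊤}   OUT={d:+, e:+; rest ⊤}
  B3:   IN={d:+, e:+; rest ⊤}   OUT={c:-, d:+, e:+; rest ⊤}
  B4:   IN={d:+, e:+; rest ⊤}   OUT={d:+; rest ⊤}
  B5:   IN={d:+; rest ⊤}   OUT={d:+, e:-; rest ⊤}

Merge at B0 (entry node, so the boundary value (all ⊤) is joined with the incoming edge(s)): IN[B0] = (all ⊤) ⊔ OUT[B1] = {a: ⊤, b: ⊤, c: ⊤, d: ⊤, e: ⊤, f: ⊤}
Applying B0's transfer function to that IN value gives OUT[B0] (row B0 above).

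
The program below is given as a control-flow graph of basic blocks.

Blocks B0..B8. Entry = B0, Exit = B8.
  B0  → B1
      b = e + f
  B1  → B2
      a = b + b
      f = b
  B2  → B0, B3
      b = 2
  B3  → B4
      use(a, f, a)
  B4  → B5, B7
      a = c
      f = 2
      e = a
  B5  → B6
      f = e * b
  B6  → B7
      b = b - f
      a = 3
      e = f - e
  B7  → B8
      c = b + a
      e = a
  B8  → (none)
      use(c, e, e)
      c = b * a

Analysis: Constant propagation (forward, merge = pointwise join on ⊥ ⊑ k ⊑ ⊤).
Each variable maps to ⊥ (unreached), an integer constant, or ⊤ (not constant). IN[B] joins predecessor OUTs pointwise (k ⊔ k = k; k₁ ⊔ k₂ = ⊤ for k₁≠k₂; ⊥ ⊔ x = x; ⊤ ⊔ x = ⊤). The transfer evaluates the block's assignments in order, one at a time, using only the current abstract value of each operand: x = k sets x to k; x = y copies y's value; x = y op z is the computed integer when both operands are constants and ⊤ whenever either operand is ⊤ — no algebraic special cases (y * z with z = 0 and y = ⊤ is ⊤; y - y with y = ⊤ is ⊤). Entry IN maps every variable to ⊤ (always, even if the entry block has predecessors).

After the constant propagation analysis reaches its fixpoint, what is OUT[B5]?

Answer: {a: ⊤, b: 2, c: ⊤, d: ⊤, e: ⊤, f: ⊤}

Working:
Converged values:
  B0:  IN=(all ⊤)  OUT=(all ⊤)
  B1:  IN=(all ⊤)  OUT=(all ⊤)
  B2:  IN=(all ⊤)  OUT={b:2; rest ⊤}
  B3:  IN={b:2; rest ⊤}  OUT={b:2; rest ⊤}
  B4:  IN={b:2; rest ⊤}  OUT={b:2, f:2; rest ⊤}
  B5:  IN={b:2, f:2; rest ⊤}  OUT={b:2; rest ⊤}
  B6:  IN={b:2; rest ⊤}  OUT={a:3; rest ⊤}
  B7:  IN=(all ⊤)  OUT=(all ⊤)
  B8:  IN=(all ⊤)  OUT=(all ⊤)

Merge at B5: IN[B5] = OUT[B4] = {a: ⊤, b: 2, c: ⊤, d: ⊤, e: ⊤, f: 2}
Applying B5's transfer function to that IN value gives OUT[B5] (row B5 above).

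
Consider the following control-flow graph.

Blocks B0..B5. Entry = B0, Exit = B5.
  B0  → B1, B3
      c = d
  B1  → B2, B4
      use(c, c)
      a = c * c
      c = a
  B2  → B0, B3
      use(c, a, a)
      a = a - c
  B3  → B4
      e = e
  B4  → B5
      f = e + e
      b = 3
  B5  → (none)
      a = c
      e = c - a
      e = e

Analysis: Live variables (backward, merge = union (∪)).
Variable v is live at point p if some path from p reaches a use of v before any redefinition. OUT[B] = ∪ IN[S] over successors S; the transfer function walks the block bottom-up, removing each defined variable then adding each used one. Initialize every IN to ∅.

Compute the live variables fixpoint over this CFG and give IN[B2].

Converged values:
  B0:   IN={d, e}   OUT={c, d, e}
  B1:   IN={c, d, e}   OUT={a, c, d, e}
  B2:   IN={a, c, d, e}   OUT={c, d, e}
  B3:   IN={c, e}   OUT={c, e}
  B4:   IN={c, e}   OUT={c}
  B5:   IN={c}   OUT={}

Merge at B2: OUT[B2] = IN[B0] ⊔ IN[B3] = {c, d, e}
Applying B2's transfer function to that OUT value gives IN[B2] (row B2 above).

Answer: {a, c, d, e}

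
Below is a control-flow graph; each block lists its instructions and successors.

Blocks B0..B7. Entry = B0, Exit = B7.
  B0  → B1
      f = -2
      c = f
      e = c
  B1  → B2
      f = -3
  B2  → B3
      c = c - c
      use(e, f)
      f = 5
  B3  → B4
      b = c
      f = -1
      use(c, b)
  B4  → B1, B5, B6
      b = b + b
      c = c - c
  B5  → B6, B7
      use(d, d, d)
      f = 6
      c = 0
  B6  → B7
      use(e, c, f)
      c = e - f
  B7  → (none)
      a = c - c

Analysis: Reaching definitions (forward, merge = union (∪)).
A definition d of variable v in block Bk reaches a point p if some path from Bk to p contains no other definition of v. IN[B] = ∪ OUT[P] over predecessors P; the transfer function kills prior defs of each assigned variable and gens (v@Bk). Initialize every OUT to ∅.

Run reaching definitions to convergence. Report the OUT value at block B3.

Answer: {b@B3, c@B2, e@B0, f@B3}

Trace:
Per-block solution:
  B0: | IN={} | OUT={c@B0, e@B0, f@B0}
  B1: | IN={b@B4, c@B0, c@B4, e@B0, f@B0, f@B3} | OUT={b@B4, c@B0, c@B4, e@B0, f@B1}
  B2: | IN={b@B4, c@B0, c@B4, e@B0, f@B1} | OUT={b@B4, c@B2, e@B0, f@B2}
  B3: | IN={b@B4, c@B2, e@B0, f@B2} | OUT={b@B3, c@B2, e@B0, f@B3}
  B4: | IN={b@B3, c@B2, e@B0, f@B3} | OUT={b@B4, c@B4, e@B0, f@B3}
  B5: | IN={b@B4, c@B4, e@B0, f@B3} | OUT={b@B4, c@B5, e@B0, f@B5}
  B6: | IN={b@B4, c@B4, c@B5, e@B0, f@B3, f@B5} | OUT={b@B4, c@B6, e@B0, f@B3, f@B5}
  B7: | IN={b@B4, c@B5, c@B6, e@B0, f@B3, f@B5} | OUT={a@B7, b@B4, c@B5, c@B6, e@B0, f@B3, f@B5}

Merge at B3: IN[B3] = OUT[B2] = {b@B4, c@B2, e@B0, f@B2}
Applying B3's transfer function to that IN value gives OUT[B3] (row B3 above).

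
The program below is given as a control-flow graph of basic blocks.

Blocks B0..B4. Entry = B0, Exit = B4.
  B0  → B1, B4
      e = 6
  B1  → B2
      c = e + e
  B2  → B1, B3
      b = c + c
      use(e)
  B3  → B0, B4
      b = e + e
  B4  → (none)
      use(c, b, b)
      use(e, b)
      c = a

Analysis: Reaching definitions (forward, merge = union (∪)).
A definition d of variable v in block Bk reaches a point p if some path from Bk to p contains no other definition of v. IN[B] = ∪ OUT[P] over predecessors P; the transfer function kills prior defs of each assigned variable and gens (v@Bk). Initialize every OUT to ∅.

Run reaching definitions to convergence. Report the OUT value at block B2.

Answer: {b@B2, c@B1, e@B0}

Trace:
Converged values:
  B0: | IN={b@B3, c@B1, e@B0} | OUT={b@B3, c@B1, e@B0}
  B1: | IN={b@B2, b@B3, c@B1, e@B0} | OUT={b@B2, b@B3, c@B1, e@B0}
  B2: | IN={b@B2, b@B3, c@B1, e@B0} | OUT={b@B2, c@B1, e@B0}
  B3: | IN={b@B2, c@B1, e@B0} | OUT={b@B3, c@B1, e@B0}
  B4: | IN={b@B3, c@B1, e@B0} | OUT={b@B3, c@B4, e@B0}

Merge at B2: IN[B2] = OUT[B1] = {b@B2, b@B3, c@B1, e@B0}
Applying B2's transfer function to that IN value gives OUT[B2] (row B2 above).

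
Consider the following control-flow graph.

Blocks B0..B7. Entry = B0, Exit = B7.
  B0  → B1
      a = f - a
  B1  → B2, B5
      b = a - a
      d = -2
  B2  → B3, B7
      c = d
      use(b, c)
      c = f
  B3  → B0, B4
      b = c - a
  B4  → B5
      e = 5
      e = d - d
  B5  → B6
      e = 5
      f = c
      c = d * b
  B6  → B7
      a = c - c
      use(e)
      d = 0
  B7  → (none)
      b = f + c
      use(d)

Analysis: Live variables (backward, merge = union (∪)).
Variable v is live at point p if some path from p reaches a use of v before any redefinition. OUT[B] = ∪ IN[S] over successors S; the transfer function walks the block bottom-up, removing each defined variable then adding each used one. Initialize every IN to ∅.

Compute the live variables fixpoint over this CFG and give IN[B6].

Answer: {c, e, f}

Working:
Fixpoint table:
  B0: | IN={a, c, f} | OUT={a, c, f}
  B1: | IN={a, c, f} | OUT={a, b, c, d, f}
  B2: | IN={a, b, d, f} | OUT={a, c, d, f}
  B3: | IN={a, c, d, f} | OUT={a, b, c, d, f}
  B4: | IN={b, c, d} | OUT={b, c, d}
  B5: | IN={b, c, d} | OUT={c, e, f}
  B6: | IN={c, e, f} | OUT={c, d, f}
  B7: | IN={c, d, f} | OUT={}

Merge at B6: OUT[B6] = IN[B7] = {c, d, f}
Applying B6's transfer function to that OUT value gives IN[B6] (row B6 above).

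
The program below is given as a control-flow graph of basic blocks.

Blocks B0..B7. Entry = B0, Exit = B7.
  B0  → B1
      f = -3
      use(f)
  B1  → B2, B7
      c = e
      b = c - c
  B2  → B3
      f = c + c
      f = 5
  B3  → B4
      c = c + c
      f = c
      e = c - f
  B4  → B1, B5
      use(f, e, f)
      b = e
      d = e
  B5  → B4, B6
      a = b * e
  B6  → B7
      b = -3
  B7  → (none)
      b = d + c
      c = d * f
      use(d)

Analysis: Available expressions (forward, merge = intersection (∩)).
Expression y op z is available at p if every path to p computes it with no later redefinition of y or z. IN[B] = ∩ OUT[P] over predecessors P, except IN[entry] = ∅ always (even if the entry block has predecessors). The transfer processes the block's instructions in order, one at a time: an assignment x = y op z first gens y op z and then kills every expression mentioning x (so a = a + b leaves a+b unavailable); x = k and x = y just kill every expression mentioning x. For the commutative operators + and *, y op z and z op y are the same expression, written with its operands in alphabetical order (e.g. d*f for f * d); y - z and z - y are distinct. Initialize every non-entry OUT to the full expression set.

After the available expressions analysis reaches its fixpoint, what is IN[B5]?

Answer: {c-f}

Trace:
Per-block solution:
  B0:  IN={}  OUT={}
  B1:  IN={}  OUT={c-c}
  B2:  IN={c-c}  OUT={c+c, c-c}
  B3:  IN={c+c, c-c}  OUT={c-f}
  B4:  IN={c-f}  OUT={c-f}
  B5:  IN={c-f}  OUT={b*e, c-f}
  B6:  IN={b*e, c-f}  OUT={c-f}
  B7:  IN={}  OUT={d*f}

Merge at B5: IN[B5] = OUT[B4] = {c-f}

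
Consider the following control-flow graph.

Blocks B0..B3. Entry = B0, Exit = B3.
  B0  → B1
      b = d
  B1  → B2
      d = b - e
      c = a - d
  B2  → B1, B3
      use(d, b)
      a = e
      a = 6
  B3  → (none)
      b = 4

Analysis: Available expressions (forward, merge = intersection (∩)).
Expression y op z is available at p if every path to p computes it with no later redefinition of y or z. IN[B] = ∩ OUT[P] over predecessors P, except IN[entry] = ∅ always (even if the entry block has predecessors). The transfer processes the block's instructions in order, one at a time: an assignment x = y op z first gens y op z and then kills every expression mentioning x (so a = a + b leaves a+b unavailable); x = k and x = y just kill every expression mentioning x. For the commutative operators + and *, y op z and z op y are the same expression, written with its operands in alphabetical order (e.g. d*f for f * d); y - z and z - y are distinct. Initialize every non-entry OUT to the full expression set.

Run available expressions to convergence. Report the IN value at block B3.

Fixpoint table:
  B0:   IN={}   OUT={}
  B1:   IN={}   OUT={a-d, b-e}
  B2:   IN={a-d, b-e}   OUT={b-e}
  B3:   IN={b-e}   OUT={}

Merge at B3: IN[B3] = OUT[B2] = {b-e}

Answer: {b-e}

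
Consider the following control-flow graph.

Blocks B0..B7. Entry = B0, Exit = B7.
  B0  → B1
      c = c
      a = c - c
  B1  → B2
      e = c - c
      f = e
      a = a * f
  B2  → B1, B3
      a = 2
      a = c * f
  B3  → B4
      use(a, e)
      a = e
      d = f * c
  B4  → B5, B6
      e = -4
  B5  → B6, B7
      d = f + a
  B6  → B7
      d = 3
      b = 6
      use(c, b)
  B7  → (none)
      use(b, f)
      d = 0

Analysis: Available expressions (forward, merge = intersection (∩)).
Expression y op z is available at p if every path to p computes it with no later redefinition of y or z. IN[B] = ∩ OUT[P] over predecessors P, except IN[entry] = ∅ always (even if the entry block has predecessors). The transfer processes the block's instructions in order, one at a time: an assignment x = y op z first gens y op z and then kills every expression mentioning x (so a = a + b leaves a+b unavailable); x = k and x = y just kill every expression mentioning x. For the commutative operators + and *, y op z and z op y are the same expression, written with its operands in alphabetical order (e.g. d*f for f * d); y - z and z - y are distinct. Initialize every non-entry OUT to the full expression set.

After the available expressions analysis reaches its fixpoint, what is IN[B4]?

Answer: {c*f, c-c}

Working:
Per-block solution:
  B0:   IN={}   OUT={c-c}
  B1:   IN={c-c}   OUT={c-c}
  B2:   IN={c-c}   OUT={c*f, c-c}
  B3:   IN={c*f, c-c}   OUT={c*f, c-c}
  B4:   IN={c*f, c-c}   OUT={c*f, c-c}
  B5:   IN={c*f, c-c}   OUT={a+f, c*f, c-c}
  B6:   IN={c*f, c-c}   OUT={c*f, c-c}
  B7:   IN={c*f, c-c}   OUT={c*f, c-c}

Merge at B4: IN[B4] = OUT[B3] = {c*f, c-c}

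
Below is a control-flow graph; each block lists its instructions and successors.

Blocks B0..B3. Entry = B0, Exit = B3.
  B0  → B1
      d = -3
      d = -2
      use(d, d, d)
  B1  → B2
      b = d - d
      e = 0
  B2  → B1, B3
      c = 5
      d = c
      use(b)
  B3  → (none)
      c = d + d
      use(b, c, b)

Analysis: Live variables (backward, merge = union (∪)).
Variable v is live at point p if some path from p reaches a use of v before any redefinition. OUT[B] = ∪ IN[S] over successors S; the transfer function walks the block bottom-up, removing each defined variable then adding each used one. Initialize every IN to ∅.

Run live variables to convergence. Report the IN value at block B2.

Answer: {b}

Trace:
Per-block solution:
  B0:  IN={}  OUT={d}
  B1:  IN={d}  OUT={b}
  B2:  IN={b}  OUT={b, d}
  B3:  IN={b, d}  OUT={}

Merge at B2: OUT[B2] = IN[B1] ⊔ IN[B3] = {b, d}
Applying B2's transfer function to that OUT value gives IN[B2] (row B2 above).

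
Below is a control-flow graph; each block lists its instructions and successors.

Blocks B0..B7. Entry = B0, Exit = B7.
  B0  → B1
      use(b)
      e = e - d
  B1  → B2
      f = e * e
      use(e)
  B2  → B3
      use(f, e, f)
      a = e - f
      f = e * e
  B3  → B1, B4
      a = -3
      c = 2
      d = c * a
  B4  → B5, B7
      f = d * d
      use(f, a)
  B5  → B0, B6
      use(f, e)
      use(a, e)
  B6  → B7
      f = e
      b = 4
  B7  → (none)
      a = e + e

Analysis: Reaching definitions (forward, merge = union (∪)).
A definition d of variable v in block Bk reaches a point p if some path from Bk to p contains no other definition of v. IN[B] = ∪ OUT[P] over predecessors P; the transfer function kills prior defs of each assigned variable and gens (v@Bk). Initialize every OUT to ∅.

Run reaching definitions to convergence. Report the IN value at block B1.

Answer: {a@B3, c@B3, d@B3, e@B0, f@B2, f@B4}

Derivation:
Converged values:
  B0:   IN={a@B3, c@B3, d@B3, e@B0, f@B4}   OUT={a@B3, c@B3, d@B3, e@B0, f@B4}
  B1:   IN={a@B3, c@B3, d@B3, e@B0, f@B2, f@B4}   OUT={a@B3, c@B3, d@B3, e@B0, f@B1}
  B2:   IN={a@B3, c@B3, d@B3, e@B0, f@B1}   OUT={a@B2, c@B3, d@B3, e@B0, f@B2}
  B3:   IN={a@B2, c@B3, d@B3, e@B0, f@B2}   OUT={a@B3, c@B3, d@B3, e@B0, f@B2}
  B4:   IN={a@B3, c@B3, d@B3, e@B0, f@B2}   OUT={a@B3, c@B3, d@B3, e@B0, f@B4}
  B5:   IN={a@B3, c@B3, d@B3, e@B0, f@B4}   OUT={a@B3, c@B3, d@B3, e@B0, f@B4}
  B6:   IN={a@B3, c@B3, d@B3, e@B0, f@B4}   OUT={a@B3, b@B6, c@B3, d@B3, e@B0, f@B6}
  B7:   IN={a@B3, b@B6, c@B3, d@B3, e@B0, f@B4, f@B6}   OUT={a@B7, b@B6, c@B3, d@B3, e@B0, f@B4, f@B6}

Merge at B1: IN[B1] = OUT[B0] ⊔ OUT[B3] = {a@B3, c@B3, d@B3, e@B0, f@B2, f@B4}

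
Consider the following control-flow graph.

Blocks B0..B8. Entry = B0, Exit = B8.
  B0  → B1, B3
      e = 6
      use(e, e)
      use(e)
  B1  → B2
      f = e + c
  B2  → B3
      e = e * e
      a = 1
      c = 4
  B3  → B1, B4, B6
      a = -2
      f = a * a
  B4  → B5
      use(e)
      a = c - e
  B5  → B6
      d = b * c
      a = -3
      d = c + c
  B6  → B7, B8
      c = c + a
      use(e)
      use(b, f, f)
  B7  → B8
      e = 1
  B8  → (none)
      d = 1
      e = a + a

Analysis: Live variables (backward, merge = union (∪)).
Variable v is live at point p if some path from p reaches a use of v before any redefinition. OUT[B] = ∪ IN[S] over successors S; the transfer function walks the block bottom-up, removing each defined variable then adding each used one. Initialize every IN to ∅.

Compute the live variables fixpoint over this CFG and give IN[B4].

Answer: {b, c, e, f}

Trace:
Per-block solution:
  B0:  IN={b, c}  OUT={b, c, e}
  B1:  IN={b, c, e}  OUT={b, e}
  B2:  IN={b, e}  OUT={b, c, e}
  B3:  IN={b, c, e}  OUT={a, b, c, e, f}
  B4:  IN={b, c, e, f}  OUT={b, c, e, f}
  B5:  IN={b, c, e, f}  OUT={a, b, c, e, f}
  B6:  IN={a, b, c, e, f}  OUT={a}
  B7:  IN={a}  OUT={a}
  B8:  IN={a}  OUT={}

Merge at B4: OUT[B4] = IN[B5] = {b, c, e, f}
Applying B4's transfer function to that OUT value gives IN[B4] (row B4 above).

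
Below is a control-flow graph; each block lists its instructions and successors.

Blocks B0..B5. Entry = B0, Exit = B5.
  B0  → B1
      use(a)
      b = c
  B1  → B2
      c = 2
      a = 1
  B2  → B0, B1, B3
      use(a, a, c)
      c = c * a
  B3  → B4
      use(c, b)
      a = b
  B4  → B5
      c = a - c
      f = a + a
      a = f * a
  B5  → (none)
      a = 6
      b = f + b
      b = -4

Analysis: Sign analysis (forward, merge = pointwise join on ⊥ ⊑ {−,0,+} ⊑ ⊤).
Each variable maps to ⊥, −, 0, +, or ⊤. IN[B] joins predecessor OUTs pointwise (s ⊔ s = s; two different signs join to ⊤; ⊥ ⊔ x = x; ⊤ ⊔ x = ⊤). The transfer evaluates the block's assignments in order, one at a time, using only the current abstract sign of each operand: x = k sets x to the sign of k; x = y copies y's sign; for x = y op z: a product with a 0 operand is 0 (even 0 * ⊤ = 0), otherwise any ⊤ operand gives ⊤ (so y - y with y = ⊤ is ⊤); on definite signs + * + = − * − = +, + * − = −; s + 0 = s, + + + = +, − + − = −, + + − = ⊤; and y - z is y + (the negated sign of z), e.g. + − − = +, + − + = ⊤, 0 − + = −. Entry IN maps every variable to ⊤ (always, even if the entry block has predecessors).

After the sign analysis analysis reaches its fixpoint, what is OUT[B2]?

Answer: {a: +, b: ⊤, c: +, d: ⊤, e: ⊤, f: ⊤}

Trace:
Fixpoint table:
  B0:   IN=(all ⊤)   OUT=(all ⊤)
  B1:   IN=(all ⊤)   OUT={a:+, c:+; rest ⊤}
  B2:   IN={a:+, c:+; rest ⊤}   OUT={a:+, c:+; rest ⊤}
  B3:   IN={a:+, c:+; rest ⊤}   OUT={c:+; rest ⊤}
  B4:   IN={c:+; rest ⊤}   OUT=(all ⊤)
  B5:   IN=(all ⊤)   OUT={a:+, b:-; rest ⊤}

Merge at B2: IN[B2] = OUT[B1] = {a: +, b: ⊤, c: +, d: ⊤, e: ⊤, f: ⊤}
Applying B2's transfer function to that IN value gives OUT[B2] (row B2 above).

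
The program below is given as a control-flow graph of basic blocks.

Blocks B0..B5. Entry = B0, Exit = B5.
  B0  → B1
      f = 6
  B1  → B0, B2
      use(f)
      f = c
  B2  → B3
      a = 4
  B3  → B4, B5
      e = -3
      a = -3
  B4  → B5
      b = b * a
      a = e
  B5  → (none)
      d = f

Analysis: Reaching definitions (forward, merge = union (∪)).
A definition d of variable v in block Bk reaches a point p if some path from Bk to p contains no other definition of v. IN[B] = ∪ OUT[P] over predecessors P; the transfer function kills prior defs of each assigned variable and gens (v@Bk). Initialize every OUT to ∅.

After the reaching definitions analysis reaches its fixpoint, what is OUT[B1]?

Answer: {f@B1}

Trace:
Per-block solution:
  B0:   IN={f@B1}   OUT={f@B0}
  B1:   IN={f@B0}   OUT={f@B1}
  B2:   IN={f@B1}   OUT={a@B2, f@B1}
  B3:   IN={a@B2, f@B1}   OUT={a@B3, e@B3, f@B1}
  B4:   IN={a@B3, e@B3, f@B1}   OUT={a@B4, b@B4, e@B3, f@B1}
  B5:   IN={a@B3, a@B4, b@B4, e@B3, f@B1}   OUT={a@B3, a@B4, b@B4, d@B5, e@B3, f@B1}

Merge at B1: IN[B1] = OUT[B0] = {f@B0}
Applying B1's transfer function to that IN value gives OUT[B1] (row B1 above).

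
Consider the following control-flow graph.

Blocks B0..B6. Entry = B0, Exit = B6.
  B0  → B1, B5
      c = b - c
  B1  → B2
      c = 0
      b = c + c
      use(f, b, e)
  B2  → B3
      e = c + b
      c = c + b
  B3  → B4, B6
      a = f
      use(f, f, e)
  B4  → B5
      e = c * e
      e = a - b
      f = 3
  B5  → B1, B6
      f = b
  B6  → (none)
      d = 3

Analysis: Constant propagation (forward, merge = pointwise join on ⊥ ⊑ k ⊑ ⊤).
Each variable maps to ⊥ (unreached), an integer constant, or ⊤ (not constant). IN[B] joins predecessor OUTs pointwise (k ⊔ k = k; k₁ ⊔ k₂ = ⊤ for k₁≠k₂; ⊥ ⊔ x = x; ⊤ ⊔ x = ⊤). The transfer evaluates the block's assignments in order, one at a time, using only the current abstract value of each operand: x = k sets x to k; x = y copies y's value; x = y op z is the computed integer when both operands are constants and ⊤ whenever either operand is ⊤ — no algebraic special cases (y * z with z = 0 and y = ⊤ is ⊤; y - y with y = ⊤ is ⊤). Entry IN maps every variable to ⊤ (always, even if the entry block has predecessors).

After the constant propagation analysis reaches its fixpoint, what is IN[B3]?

Answer: {a: ⊤, b: 0, c: 0, d: ⊤, e: 0, f: ⊤}

Working:
Per-block solution:
  B0: | IN=(all ⊤) | OUT=(all ⊤)
  B1: | IN=(all ⊤) | OUT={b:0, c:0; rest ⊤}
  B2: | IN={b:0, c:0; rest ⊤} | OUT={b:0, c:0, e:0; rest ⊤}
  B3: | IN={b:0, c:0, e:0; rest ⊤} | OUT={b:0, c:0, e:0; rest ⊤}
  B4: | IN={b:0, c:0, e:0; rest ⊤} | OUT={b:0, c:0, f:3; rest ⊤}
  B5: | IN=(all ⊤) | OUT=(all ⊤)
  B6: | IN=(all ⊤) | OUT={d:3; rest ⊤}

Merge at B3: IN[B3] = OUT[B2] = {a: ⊤, b: 0, c: 0, d: ⊤, e: 0, f: ⊤}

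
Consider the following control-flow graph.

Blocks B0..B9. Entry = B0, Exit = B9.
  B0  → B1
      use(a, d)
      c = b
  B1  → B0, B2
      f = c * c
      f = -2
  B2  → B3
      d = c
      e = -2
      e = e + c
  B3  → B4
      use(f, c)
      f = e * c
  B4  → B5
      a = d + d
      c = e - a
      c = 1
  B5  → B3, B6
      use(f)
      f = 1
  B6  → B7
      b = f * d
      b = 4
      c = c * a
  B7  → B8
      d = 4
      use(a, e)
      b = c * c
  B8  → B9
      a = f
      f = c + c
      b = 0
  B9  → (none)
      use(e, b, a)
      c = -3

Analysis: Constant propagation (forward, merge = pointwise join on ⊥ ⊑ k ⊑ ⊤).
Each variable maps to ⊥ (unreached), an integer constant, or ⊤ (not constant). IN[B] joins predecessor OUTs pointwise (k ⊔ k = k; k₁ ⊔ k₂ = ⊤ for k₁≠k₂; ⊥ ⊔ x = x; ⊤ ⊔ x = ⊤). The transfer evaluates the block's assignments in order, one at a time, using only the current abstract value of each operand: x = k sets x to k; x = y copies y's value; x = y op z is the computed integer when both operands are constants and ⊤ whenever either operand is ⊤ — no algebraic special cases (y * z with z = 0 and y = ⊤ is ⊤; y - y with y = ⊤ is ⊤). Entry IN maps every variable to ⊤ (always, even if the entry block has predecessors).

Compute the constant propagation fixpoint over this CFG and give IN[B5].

Answer: {a: ⊤, b: ⊤, c: 1, d: ⊤, e: ⊤, f: ⊤}

Working:
Fixpoint table:
  B0:  IN=(all ⊤)  OUT=(all ⊤)
  B1:  IN=(all ⊤)  OUT={f:-2; rest ⊤}
  B2:  IN={f:-2; rest ⊤}  OUT={f:-2; rest ⊤}
  B3:  IN=(all ⊤)  OUT=(all ⊤)
  B4:  IN=(all ⊤)  OUT={c:1; rest ⊤}
  B5:  IN={c:1; rest ⊤}  OUT={c:1, f:1; rest ⊤}
  B6:  IN={c:1, f:1; rest ⊤}  OUT={b:4, f:1; rest ⊤}
  B7:  IN={b:4, f:1; rest ⊤}  OUT={d:4, f:1; rest ⊤}
  B8:  IN={d:4, f:1; rest ⊤}  OUT={a:1, b:0, d:4; rest ⊤}
  B9:  IN={a:1, b:0, d:4; rest ⊤}  OUT={a:1, b:0, c:-3, d:4; rest ⊤}

Merge at B5: IN[B5] = OUT[B4] = {a: ⊤, b: ⊤, c: 1, d: ⊤, e: ⊤, f: ⊤}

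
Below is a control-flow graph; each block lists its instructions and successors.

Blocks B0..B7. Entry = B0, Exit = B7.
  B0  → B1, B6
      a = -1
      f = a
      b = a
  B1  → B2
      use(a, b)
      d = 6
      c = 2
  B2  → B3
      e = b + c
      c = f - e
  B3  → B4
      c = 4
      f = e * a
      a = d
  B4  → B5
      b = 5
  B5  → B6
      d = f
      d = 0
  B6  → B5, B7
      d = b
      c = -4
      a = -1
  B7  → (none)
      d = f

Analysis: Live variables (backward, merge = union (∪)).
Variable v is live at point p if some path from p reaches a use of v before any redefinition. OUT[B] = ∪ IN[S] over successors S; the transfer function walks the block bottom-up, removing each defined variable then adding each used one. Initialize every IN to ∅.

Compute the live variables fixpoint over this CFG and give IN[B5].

Answer: {b, f}

Derivation:
Fixpoint table:
  B0: | IN={} | OUT={a, b, f}
  B1: | IN={a, b, f} | OUT={a, b, c, d, f}
  B2: | IN={a, b, c, d, f} | OUT={a, d, e}
  B3: | IN={a, d, e} | OUT={f}
  B4: | IN={f} | OUT={b, f}
  B5: | IN={b, f} | OUT={b, f}
  B6: | IN={b, f} | OUT={b, f}
  B7: | IN={f} | OUT={}

Merge at B5: OUT[B5] = IN[B6] = {b, f}
Applying B5's transfer function to that OUT value gives IN[B5] (row B5 above).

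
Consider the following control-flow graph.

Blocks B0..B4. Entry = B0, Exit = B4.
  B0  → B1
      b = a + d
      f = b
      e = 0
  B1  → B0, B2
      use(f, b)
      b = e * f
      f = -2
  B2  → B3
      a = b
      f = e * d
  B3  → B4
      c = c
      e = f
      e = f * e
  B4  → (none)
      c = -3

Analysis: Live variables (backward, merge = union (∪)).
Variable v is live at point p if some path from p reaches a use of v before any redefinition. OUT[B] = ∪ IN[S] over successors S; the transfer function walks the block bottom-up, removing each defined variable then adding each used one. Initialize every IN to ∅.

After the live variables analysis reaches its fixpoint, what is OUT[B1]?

Fixpoint table:
  B0:  IN={a, c, d}  OUT={a, b, c, d, e, f}
  B1:  IN={a, b, c, d, e, f}  OUT={a, b, c, d, e}
  B2:  IN={b, c, d, e}  OUT={c, f}
  B3:  IN={c, f}  OUT={}
  B4:  IN={}  OUT={}

Merge at B1: OUT[B1] = IN[B0] ⊔ IN[B2] = {a, b, c, d, e}

Answer: {a, b, c, d, e}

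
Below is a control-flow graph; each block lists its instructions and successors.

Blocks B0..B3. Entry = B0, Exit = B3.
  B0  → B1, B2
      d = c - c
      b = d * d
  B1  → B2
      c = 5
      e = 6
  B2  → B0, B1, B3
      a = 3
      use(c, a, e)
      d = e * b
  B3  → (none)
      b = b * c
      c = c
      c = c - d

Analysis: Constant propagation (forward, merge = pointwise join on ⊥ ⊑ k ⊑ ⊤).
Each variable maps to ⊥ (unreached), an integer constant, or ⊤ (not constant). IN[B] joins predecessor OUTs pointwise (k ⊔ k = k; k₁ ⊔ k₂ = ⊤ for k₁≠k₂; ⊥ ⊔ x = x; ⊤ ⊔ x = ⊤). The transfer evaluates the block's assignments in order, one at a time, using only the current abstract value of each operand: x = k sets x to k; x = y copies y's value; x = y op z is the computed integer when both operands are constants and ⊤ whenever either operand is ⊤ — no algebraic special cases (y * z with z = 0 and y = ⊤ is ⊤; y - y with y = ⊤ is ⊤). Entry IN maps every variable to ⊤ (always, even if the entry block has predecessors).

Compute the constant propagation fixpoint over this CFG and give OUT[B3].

Answer: {a: 3, b: ⊤, c: ⊤, d: ⊤, e: ⊤, f: ⊤}

Derivation:
Per-block solution:
  B0:  IN=(all ⊤)  OUT=(all ⊤)
  B1:  IN=(all ⊤)  OUT={c:5, e:6; rest ⊤}
  B2:  IN=(all ⊤)  OUT={a:3; rest ⊤}
  B3:  IN={a:3; rest ⊤}  OUT={a:3; rest ⊤}

Merge at B3: IN[B3] = OUT[B2] = {a: 3, b: ⊤, c: ⊤, d: ⊤, e: ⊤, f: ⊤}
Applying B3's transfer function to that IN value gives OUT[B3] (row B3 above).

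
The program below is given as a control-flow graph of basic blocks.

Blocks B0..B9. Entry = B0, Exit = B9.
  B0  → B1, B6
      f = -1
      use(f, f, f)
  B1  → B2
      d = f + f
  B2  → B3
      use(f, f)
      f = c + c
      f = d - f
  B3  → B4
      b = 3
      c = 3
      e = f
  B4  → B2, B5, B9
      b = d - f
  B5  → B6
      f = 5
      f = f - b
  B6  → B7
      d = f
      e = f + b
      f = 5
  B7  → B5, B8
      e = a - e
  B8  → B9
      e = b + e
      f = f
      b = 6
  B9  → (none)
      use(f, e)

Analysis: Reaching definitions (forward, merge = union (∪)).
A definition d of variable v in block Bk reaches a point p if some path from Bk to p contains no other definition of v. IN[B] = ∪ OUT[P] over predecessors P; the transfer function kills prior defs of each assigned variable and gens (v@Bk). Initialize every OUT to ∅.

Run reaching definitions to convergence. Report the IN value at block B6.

Converged values:
  B0:  IN={}  OUT={f@B0}
  B1:  IN={f@B0}  OUT={d@B1, f@B0}
  B2:  IN={b@B4, c@B3, d@B1, e@B3, f@B0, f@B2}  OUT={b@B4, c@B3, d@B1, e@B3, f@B2}
  B3:  IN={b@B4, c@B3, d@B1, e@B3, f@B2}  OUT={b@B3, c@B3, d@B1, e@B3, f@B2}
  B4:  IN={b@B3, c@B3, d@B1, e@B3, f@B2}  OUT={b@B4, c@B3, d@B1, e@B3, f@B2}
  B5:  IN={b@B4, c@B3, d@B1, d@B6, e@B3, e@B7, f@B2, f@B6}  OUT={b@B4, c@B3, d@B1, d@B6, e@B3, e@B7, f@B5}
  B6:  IN={b@B4, c@B3, d@B1, d@B6, e@B3, e@B7, f@B0, f@B5}  OUT={b@B4, c@B3, d@B6, e@B6, f@B6}
  B7:  IN={b@B4, c@B3, d@B6, e@B6, f@B6}  OUT={b@B4, c@B3, d@B6, e@B7, f@B6}
  B8:  IN={b@B4, c@B3, d@B6, e@B7, f@B6}  OUT={b@B8, c@B3, d@B6, e@B8, f@B8}
  B9:  IN={b@B4, b@B8, c@B3, d@B1, d@B6, e@B3, e@B8, f@B2, f@B8}  OUT={b@B4, b@B8, c@B3, d@B1, d@B6, e@B3, e@B8, f@B2, f@B8}

Merge at B6: IN[B6] = OUT[B0] ⊔ OUT[B5] = {b@B4, c@B3, d@B1, d@B6, e@B3, e@B7, f@B0, f@B5}

Answer: {b@B4, c@B3, d@B1, d@B6, e@B3, e@B7, f@B0, f@B5}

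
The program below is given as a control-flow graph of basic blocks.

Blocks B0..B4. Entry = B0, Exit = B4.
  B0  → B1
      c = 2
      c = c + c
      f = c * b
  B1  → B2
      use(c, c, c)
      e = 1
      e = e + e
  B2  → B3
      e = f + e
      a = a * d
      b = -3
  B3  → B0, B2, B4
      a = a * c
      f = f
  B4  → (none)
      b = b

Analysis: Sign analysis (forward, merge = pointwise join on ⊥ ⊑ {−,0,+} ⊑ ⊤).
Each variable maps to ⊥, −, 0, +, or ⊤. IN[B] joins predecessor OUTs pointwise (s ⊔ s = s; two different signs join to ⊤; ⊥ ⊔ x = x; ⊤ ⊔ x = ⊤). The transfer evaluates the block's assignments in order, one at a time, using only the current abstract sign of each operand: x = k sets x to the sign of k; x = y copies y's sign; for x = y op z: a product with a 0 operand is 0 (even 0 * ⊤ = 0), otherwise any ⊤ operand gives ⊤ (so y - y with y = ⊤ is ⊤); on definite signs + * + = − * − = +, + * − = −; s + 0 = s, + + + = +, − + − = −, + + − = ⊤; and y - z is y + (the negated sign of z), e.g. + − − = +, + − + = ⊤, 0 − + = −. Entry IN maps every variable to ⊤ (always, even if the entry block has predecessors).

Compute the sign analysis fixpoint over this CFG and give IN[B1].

Fixpoint table:
  B0:  IN=(all ⊤)  OUT={c:+; rest ⊤}
  B1:  IN={c:+; rest ⊤}  OUT={c:+, e:+; rest ⊤}
  B2:  IN={c:+; rest ⊤}  OUT={b:-, c:+; rest ⊤}
  B3:  IN={b:-, c:+; rest ⊤}  OUT={b:-, c:+; rest ⊤}
  B4:  IN={b:-, c:+; rest ⊤}  OUT={b:-, c:+; rest ⊤}

Merge at B1: IN[B1] = OUT[B0] = {a: ⊤, b: ⊤, c: +, d: ⊤, e: ⊤, f: ⊤}

Answer: {a: ⊤, b: ⊤, c: +, d: ⊤, e: ⊤, f: ⊤}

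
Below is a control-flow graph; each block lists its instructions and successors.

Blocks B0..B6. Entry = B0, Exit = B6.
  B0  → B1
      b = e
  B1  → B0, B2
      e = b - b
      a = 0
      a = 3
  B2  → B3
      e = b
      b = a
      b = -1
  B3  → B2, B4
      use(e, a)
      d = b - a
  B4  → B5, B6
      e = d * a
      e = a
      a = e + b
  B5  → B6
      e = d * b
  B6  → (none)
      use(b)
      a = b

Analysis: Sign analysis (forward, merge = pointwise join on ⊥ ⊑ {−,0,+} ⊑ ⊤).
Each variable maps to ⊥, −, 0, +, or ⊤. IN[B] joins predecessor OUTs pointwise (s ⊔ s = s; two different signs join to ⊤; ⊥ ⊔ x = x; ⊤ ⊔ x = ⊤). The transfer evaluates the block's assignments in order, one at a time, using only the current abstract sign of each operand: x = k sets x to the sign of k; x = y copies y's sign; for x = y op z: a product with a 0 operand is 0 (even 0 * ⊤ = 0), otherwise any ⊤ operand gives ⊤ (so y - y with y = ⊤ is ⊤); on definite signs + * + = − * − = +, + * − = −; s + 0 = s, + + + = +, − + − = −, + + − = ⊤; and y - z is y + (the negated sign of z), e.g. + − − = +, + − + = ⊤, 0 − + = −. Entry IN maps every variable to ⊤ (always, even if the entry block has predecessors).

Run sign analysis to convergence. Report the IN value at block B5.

Answer: {a: ⊤, b: -, c: ⊤, d: -, e: +, f: ⊤}

Trace:
Per-block solution:
  B0: | IN=(all ⊤) | OUT=(all ⊤)
  B1: | IN=(all ⊤) | OUT={a:+; rest ⊤}
  B2: | IN={a:+; rest ⊤} | OUT={a:+, b:-; rest ⊤}
  B3: | IN={a:+, b:-; rest ⊤} | OUT={a:+, b:-, d:-; rest ⊤}
  B4: | IN={a:+, b:-, d:-; rest ⊤} | OUT={b:-, d:-, e:+; rest ⊤}
  B5: | IN={b:-, d:-, e:+; rest ⊤} | OUT={b:-, d:-, e:+; rest ⊤}
  B6: | IN={b:-, d:-, e:+; rest ⊤} | OUT={a:-, b:-, d:-, e:+; rest ⊤}

Merge at B5: IN[B5] = OUT[B4] = {a: ⊤, b: -, c: ⊤, d: -, e: +, f: ⊤}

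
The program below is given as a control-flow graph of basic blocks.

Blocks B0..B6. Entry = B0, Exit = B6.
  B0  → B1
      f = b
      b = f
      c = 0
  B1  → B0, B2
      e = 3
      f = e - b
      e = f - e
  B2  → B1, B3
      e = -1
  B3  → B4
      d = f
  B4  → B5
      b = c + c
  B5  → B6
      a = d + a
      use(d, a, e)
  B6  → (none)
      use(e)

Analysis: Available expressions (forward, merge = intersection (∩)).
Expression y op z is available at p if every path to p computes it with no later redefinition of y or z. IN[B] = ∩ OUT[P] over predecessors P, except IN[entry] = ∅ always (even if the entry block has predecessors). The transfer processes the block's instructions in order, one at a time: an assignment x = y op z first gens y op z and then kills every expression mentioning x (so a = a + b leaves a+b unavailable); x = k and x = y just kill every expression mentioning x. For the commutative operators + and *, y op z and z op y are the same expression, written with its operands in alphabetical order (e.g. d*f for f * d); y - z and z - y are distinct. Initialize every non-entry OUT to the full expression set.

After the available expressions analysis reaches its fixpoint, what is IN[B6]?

Converged values:
  B0:   IN={}   OUT={}
  B1:   IN={}   OUT={}
  B2:   IN={}   OUT={}
  B3:   IN={}   OUT={}
  B4:   IN={}   OUT={c+c}
  B5:   IN={c+c}   OUT={c+c}
  B6:   IN={c+c}   OUT={c+c}

Merge at B6: IN[B6] = OUT[B5] = {c+c}

Answer: {c+c}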